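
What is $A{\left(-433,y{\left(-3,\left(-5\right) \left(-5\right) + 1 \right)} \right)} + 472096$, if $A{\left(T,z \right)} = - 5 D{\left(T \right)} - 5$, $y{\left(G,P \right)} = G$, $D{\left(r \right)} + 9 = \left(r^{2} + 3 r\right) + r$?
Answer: $-456649$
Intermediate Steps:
$D{\left(r \right)} = -9 + r^{2} + 4 r$ ($D{\left(r \right)} = -9 + \left(\left(r^{2} + 3 r\right) + r\right) = -9 + \left(r^{2} + 4 r\right) = -9 + r^{2} + 4 r$)
$A{\left(T,z \right)} = 40 - 20 T - 5 T^{2}$ ($A{\left(T,z \right)} = - 5 \left(-9 + T^{2} + 4 T\right) - 5 = \left(45 - 20 T - 5 T^{2}\right) - 5 = 40 - 20 T - 5 T^{2}$)
$A{\left(-433,y{\left(-3,\left(-5\right) \left(-5\right) + 1 \right)} \right)} + 472096 = \left(40 - -8660 - 5 \left(-433\right)^{2}\right) + 472096 = \left(40 + 8660 - 937445\right) + 472096 = -928745 + 472096 = -456649$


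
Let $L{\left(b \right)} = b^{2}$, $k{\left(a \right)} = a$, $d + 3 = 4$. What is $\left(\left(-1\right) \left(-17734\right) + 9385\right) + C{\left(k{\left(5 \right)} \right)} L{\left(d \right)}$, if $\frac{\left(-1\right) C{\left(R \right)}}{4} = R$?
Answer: $27099$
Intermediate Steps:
$d = 1$ ($d = -3 + 4 = 1$)
$C{\left(R \right)} = - 4 R$
$\left(\left(-1\right) \left(-17734\right) + 9385\right) + C{\left(k{\left(5 \right)} \right)} L{\left(d \right)} = \left(\left(-1\right) \left(-17734\right) + 9385\right) + \left(-4\right) 5 \cdot 1^{2} = \left(17734 + 9385\right) - 20 = 27119 - 20 = 27099$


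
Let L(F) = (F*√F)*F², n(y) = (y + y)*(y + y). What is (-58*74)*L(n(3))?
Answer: -1201485312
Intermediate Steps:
n(y) = 4*y² (n(y) = (2*y)*(2*y) = 4*y²)
L(F) = F^(7/2) (L(F) = F^(3/2)*F² = F^(7/2))
(-58*74)*L(n(3)) = (-58*74)*(4*3²)^(7/2) = -4292*(4*9)^(7/2) = -4292*36^(7/2) = -4292*279936 = -1201485312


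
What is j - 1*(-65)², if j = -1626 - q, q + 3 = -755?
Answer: -5093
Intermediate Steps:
q = -758 (q = -3 - 755 = -758)
j = -868 (j = -1626 - 1*(-758) = -1626 + 758 = -868)
j - 1*(-65)² = -868 - 1*(-65)² = -868 - 1*4225 = -868 - 4225 = -5093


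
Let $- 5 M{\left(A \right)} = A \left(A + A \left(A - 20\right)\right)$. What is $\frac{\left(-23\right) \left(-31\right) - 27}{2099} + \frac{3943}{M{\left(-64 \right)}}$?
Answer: $\frac{274599833}{713592832} \approx 0.38481$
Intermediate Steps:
$M{\left(A \right)} = - \frac{A \left(A + A \left(-20 + A\right)\right)}{5}$ ($M{\left(A \right)} = - \frac{A \left(A + A \left(A - 20\right)\right)}{5} = - \frac{A \left(A + A \left(-20 + A\right)\right)}{5}$)
$\frac{\left(-23\right) \left(-31\right) - 27}{2099} + \frac{3943}{M{\left(-64 \right)}} = \frac{\left(-23\right) \left(-31\right) - 27}{2099} + \frac{3943}{\frac{1}{5} \left(-64\right)^{2} \left(19 - -64\right)} = \left(713 - 27\right) \frac{1}{2099} + \frac{3943}{\frac{1}{5} \cdot 4096 \left(19 + 64\right)} = 686 \cdot \frac{1}{2099} + \frac{3943}{\frac{1}{5} \cdot 4096 \cdot 83} = \frac{686}{2099} + \frac{3943}{\frac{339968}{5}} = \frac{686}{2099} + 3943 \cdot \frac{5}{339968} = \frac{686}{2099} + \frac{19715}{339968} = \frac{274599833}{713592832}$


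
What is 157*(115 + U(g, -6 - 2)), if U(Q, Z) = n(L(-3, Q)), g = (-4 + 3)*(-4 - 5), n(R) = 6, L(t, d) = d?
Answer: 18997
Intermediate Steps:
g = 9 (g = -1*(-9) = 9)
U(Q, Z) = 6
157*(115 + U(g, -6 - 2)) = 157*(115 + 6) = 157*121 = 18997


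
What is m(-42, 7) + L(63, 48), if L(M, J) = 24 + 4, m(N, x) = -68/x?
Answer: 128/7 ≈ 18.286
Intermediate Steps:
L(M, J) = 28
m(-42, 7) + L(63, 48) = -68/7 + 28 = 128/7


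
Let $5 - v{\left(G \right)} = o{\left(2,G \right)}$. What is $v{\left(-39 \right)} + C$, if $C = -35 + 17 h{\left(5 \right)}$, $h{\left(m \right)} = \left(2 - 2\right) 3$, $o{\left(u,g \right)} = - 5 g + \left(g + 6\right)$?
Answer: $-192$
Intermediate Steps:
$o{\left(u,g \right)} = 6 - 4 g$ ($o{\left(u,g \right)} = - 5 g + \left(6 + g\right) = 6 - 4 g$)
$v{\left(G \right)} = -1 + 4 G$ ($v{\left(G \right)} = 5 - \left(6 - 4 G\right) = 5 + \left(-6 + 4 G\right) = -1 + 4 G$)
$h{\left(m \right)} = 0$ ($h{\left(m \right)} = 0 \cdot 3 = 0$)
$C = -35$ ($C = -35 + 17 \cdot 0 = -35 + 0 = -35$)
$v{\left(-39 \right)} + C = \left(-1 + 4 \left(-39\right)\right) - 35 = \left(-1 - 156\right) - 35 = -157 - 35 = -192$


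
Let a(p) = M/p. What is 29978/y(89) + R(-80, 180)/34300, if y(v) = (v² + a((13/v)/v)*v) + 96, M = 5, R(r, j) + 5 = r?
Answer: 186553137/1778242340 ≈ 0.10491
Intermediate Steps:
R(r, j) = -5 + r
a(p) = 5/p
y(v) = 96 + v² + 5*v³/13 (y(v) = (v² + (5/(((13/v)/v)))*v) + 96 = (v² + (5/((13/v²)))*v) + 96 = (v² + (5*(v²/13))*v) + 96 = (v² + (5*v²/13)*v) + 96 = (v² + 5*v³/13) + 96 = 96 + v² + 5*v³/13)
29978/y(89) + R(-80, 180)/34300 = 29978/(96 + 89² + (5/13)*89³) + (-5 - 80)/34300 = 29978/(96 + 7921 + (5/13)*704969) - 85*1/34300 = 29978/(96 + 7921 + 3524845/13) - 17/6860 = 29978/(3629066/13) - 17/6860 = 29978*(13/3629066) - 17/6860 = 194857/1814533 - 17/6860 = 186553137/1778242340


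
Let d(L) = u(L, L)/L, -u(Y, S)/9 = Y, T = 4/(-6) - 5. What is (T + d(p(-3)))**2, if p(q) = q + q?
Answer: 1936/9 ≈ 215.11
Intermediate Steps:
T = -17/3 (T = -1/6*4 - 5 = -2/3 - 5 = -17/3 ≈ -5.6667)
u(Y, S) = -9*Y
p(q) = 2*q
d(L) = -9 (d(L) = (-9*L)/L = -9)
(T + d(p(-3)))**2 = (-17/3 - 9)**2 = (-44/3)**2 = 1936/9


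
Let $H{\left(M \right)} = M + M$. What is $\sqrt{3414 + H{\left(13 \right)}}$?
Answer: $4 \sqrt{215} \approx 58.651$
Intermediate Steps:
$H{\left(M \right)} = 2 M$
$\sqrt{3414 + H{\left(13 \right)}} = \sqrt{3414 + 2 \cdot 13} = \sqrt{3414 + 26} = \sqrt{3440} = 4 \sqrt{215}$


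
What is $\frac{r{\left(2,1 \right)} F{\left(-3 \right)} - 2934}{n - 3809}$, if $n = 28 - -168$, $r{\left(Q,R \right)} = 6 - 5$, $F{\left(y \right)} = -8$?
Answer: $\frac{2942}{3613} \approx 0.81428$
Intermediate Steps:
$r{\left(Q,R \right)} = 1$
$n = 196$ ($n = 28 + 168 = 196$)
$\frac{r{\left(2,1 \right)} F{\left(-3 \right)} - 2934}{n - 3809} = \frac{1 \left(-8\right) - 2934}{196 - 3809} = \frac{-8 - 2934}{-3613} = \left(-2942\right) \left(- \frac{1}{3613}\right) = \frac{2942}{3613}$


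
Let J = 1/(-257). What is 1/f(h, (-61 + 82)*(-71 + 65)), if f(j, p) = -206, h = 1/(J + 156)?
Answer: -1/206 ≈ -0.0048544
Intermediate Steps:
J = -1/257 ≈ -0.0038911
h = 257/40091 (h = 1/(-1/257 + 156) = 1/(40091/257) = 257/40091 ≈ 0.0064104)
1/f(h, (-61 + 82)*(-71 + 65)) = 1/(-206) = -1/206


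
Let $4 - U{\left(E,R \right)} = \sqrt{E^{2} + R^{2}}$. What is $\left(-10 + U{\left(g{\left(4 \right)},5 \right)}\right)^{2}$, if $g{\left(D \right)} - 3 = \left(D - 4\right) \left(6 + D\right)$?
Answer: $\left(6 + \sqrt{34}\right)^{2} \approx 139.97$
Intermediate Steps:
$g{\left(D \right)} = 3 + \left(-4 + D\right) \left(6 + D\right)$ ($g{\left(D \right)} = 3 + \left(D - 4\right) \left(6 + D\right) = 3 + \left(-4 + D\right) \left(6 + D\right)$)
$U{\left(E,R \right)} = 4 - \sqrt{E^{2} + R^{2}}$
$\left(-10 + U{\left(g{\left(4 \right)},5 \right)}\right)^{2} = \left(-10 + \left(4 - \sqrt{\left(-21 + 4^{2} + 2 \cdot 4\right)^{2} + 5^{2}}\right)\right)^{2} = \left(-10 + \left(4 - \sqrt{\left(-21 + 16 + 8\right)^{2} + 25}\right)\right)^{2} = \left(-10 + \left(4 - \sqrt{3^{2} + 25}\right)\right)^{2} = \left(-10 + \left(4 - \sqrt{9 + 25}\right)\right)^{2} = \left(-10 + \left(4 - \sqrt{34}\right)\right)^{2} = \left(-6 - \sqrt{34}\right)^{2}$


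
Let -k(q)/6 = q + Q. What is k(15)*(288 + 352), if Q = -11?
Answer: -15360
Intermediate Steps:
k(q) = 66 - 6*q (k(q) = -6*(q - 11) = -6*(-11 + q) = 66 - 6*q)
k(15)*(288 + 352) = (66 - 6*15)*(288 + 352) = (66 - 90)*640 = -24*640 = -15360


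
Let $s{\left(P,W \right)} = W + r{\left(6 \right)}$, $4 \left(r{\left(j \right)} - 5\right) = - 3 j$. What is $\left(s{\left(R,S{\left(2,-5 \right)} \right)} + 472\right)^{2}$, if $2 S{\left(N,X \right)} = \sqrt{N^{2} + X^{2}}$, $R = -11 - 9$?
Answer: $\frac{\left(945 + \sqrt{29}\right)^{2}}{4} \approx 2.2581 \cdot 10^{5}$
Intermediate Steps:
$r{\left(j \right)} = 5 - \frac{3 j}{4}$ ($r{\left(j \right)} = 5 + \frac{\left(-3\right) j}{4} = 5 - \frac{3 j}{4}$)
$R = -20$
$S{\left(N,X \right)} = \frac{\sqrt{N^{2} + X^{2}}}{2}$
$s{\left(P,W \right)} = \frac{1}{2} + W$ ($s{\left(P,W \right)} = W + \left(5 - \frac{9}{2}\right) = W + \frac{1}{2} = \frac{1}{2} + W$)
$\left(s{\left(R,S{\left(2,-5 \right)} \right)} + 472\right)^{2} = \left(\left(\frac{1}{2} + \frac{\sqrt{2^{2} + \left(-5\right)^{2}}}{2}\right) + 472\right)^{2} = \left(\left(\frac{1}{2} + \frac{\sqrt{4 + 25}}{2}\right) + 472\right)^{2} = \left(\left(\frac{1}{2} + \frac{\sqrt{29}}{2}\right) + 472\right)^{2} = \left(\frac{945}{2} + \frac{\sqrt{29}}{2}\right)^{2}$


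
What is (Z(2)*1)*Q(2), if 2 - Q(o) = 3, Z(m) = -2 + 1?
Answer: 1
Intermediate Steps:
Z(m) = -1
Q(o) = -1 (Q(o) = 2 - 1*3 = 2 - 3 = -1)
(Z(2)*1)*Q(2) = -1*1*(-1) = -1*(-1) = 1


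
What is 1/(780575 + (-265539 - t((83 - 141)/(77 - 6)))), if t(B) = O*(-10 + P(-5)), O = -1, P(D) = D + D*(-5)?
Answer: 1/515046 ≈ 1.9416e-6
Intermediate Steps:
P(D) = -4*D (P(D) = D - 5*D = -4*D)
t(B) = -10 (t(B) = -(-10 - 4*(-5)) = -(-10 + 20) = -1*10 = -10)
1/(780575 + (-265539 - t((83 - 141)/(77 - 6)))) = 1/(780575 + (-265539 - 1*(-10))) = 1/(780575 + (-265539 + 10)) = 1/(780575 - 265529) = 1/515046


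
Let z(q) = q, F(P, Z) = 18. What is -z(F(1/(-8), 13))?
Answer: -18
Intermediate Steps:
-z(F(1/(-8), 13)) = -1*18 = -18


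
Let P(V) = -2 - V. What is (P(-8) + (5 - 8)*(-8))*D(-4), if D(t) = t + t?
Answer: -240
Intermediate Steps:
D(t) = 2*t
(P(-8) + (5 - 8)*(-8))*D(-4) = ((-2 - 1*(-8)) + (5 - 8)*(-8))*(2*(-4)) = ((-2 + 8) - 3*(-8))*(-8) = (6 + 24)*(-8) = 30*(-8) = -240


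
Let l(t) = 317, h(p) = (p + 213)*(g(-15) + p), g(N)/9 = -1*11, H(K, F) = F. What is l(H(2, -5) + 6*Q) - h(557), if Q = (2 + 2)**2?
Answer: -352343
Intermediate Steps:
g(N) = -99 (g(N) = 9*(-1*11) = 9*(-11) = -99)
Q = 16 (Q = 4**2 = 16)
h(p) = (-99 + p)*(213 + p) (h(p) = (p + 213)*(-99 + p) = (213 + p)*(-99 + p) = (-99 + p)*(213 + p))
l(H(2, -5) + 6*Q) - h(557) = 317 - (-21087 + 557**2 + 114*557) = 317 - (-21087 + 310249 + 63498) = 317 - 1*352660 = 317 - 352660 = -352343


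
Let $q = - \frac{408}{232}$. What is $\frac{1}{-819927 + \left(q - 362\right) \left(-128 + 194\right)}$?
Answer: $- \frac{29}{24474117} \approx -1.1849 \cdot 10^{-6}$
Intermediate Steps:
$q = - \frac{51}{29}$ ($q = \left(-408\right) \frac{1}{232} = - \frac{51}{29} \approx -1.7586$)
$\frac{1}{-819927 + \left(q - 362\right) \left(-128 + 194\right)} = \frac{1}{-819927 + \left(- \frac{51}{29} - 362\right) \left(-128 + 194\right)} = \frac{1}{-819927 - \frac{696234}{29}} = \frac{1}{- \frac{24474117}{29}} = - \frac{29}{24474117}$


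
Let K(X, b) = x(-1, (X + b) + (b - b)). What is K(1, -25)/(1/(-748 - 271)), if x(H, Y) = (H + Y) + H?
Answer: 26494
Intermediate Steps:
x(H, Y) = Y + 2*H
K(X, b) = -2 + X + b (K(X, b) = ((X + b) + (b - b)) + 2*(-1) = ((X + b) + 0) - 2 = (X + b) - 2 = -2 + X + b)
K(1, -25)/(1/(-748 - 271)) = (-2 + 1 - 25)/(1/(-748 - 271)) = -26/(1/(-1019)) = -26/(-1/1019) = -26*(-1019) = 26494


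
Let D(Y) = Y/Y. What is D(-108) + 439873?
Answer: 439874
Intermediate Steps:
D(Y) = 1
D(-108) + 439873 = 1 + 439873 = 439874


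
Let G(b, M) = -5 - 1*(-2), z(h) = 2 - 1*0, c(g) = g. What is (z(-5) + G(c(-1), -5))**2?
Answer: 1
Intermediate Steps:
z(h) = 2 (z(h) = 2 + 0 = 2)
G(b, M) = -3 (G(b, M) = -5 + 2 = -3)
(z(-5) + G(c(-1), -5))**2 = (2 - 3)**2 = (-1)**2 = 1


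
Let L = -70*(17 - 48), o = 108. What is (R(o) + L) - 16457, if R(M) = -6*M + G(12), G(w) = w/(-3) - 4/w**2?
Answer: -537805/36 ≈ -14939.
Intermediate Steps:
G(w) = -4/w**2 - w/3 (G(w) = w*(-1/3) - 4/w**2 = -w/3 - 4/w**2 = -4/w**2 - w/3)
R(M) = -145/36 - 6*M (R(M) = -6*M + (-4/12**2 - 1/3*12) = -6*M + (-4*1/144 - 4) = -6*M + (-1/36 - 4) = -6*M - 145/36 = -145/36 - 6*M)
L = 2170 (L = -70*(-31) = 2170)
(R(o) + L) - 16457 = ((-145/36 - 6*108) + 2170) - 16457 = ((-145/36 - 648) + 2170) - 16457 = (-23473/36 + 2170) - 16457 = 54647/36 - 16457 = -537805/36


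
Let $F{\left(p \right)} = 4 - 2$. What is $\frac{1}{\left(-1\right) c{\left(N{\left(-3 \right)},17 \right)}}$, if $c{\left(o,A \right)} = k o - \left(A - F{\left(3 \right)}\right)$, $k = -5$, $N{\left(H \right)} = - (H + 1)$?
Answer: $\frac{1}{25} \approx 0.04$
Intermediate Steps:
$N{\left(H \right)} = -1 - H$ ($N{\left(H \right)} = - (1 + H) = -1 - H$)
$F{\left(p \right)} = 2$ ($F{\left(p \right)} = 4 - 2 = 2$)
$c{\left(o,A \right)} = 2 - A - 5 o$ ($c{\left(o,A \right)} = - 5 o - \left(-2 + A\right) = 2 - A - 5 o$)
$\frac{1}{\left(-1\right) c{\left(N{\left(-3 \right)},17 \right)}} = \frac{1}{\left(-1\right) \left(2 - 17 - 5 \left(-1 - -3\right)\right)} = \frac{1}{\left(-1\right) \left(2 - 17 - 5 \left(-1 + 3\right)\right)} = \frac{1}{\left(-1\right) \left(2 - 17 - 10\right)} = \frac{1}{\left(-1\right) \left(-25\right)} = \frac{1}{25}$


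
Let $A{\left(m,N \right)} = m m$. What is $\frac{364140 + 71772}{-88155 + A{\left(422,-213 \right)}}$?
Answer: $\frac{984}{203} \approx 4.8473$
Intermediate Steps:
$A{\left(m,N \right)} = m^{2}$
$\frac{364140 + 71772}{-88155 + A{\left(422,-213 \right)}} = \frac{364140 + 71772}{-88155 + 422^{2}} = \frac{435912}{-88155 + 178084} = \frac{435912}{89929} = 435912 \cdot \frac{1}{89929} = \frac{984}{203}$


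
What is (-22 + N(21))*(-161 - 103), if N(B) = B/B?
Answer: 5544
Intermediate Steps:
N(B) = 1
(-22 + N(21))*(-161 - 103) = (-22 + 1)*(-161 - 103) = -21*(-264) = 5544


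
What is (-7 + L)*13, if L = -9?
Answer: -208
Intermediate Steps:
(-7 + L)*13 = (-7 - 9)*13 = -16*13 = -208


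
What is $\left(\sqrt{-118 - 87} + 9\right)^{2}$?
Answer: $\left(9 + i \sqrt{205}\right)^{2} \approx -124.0 + 257.72 i$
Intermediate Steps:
$\left(\sqrt{-118 - 87} + 9\right)^{2} = \left(\sqrt{-205} + 9\right)^{2} = \left(i \sqrt{205} + 9\right)^{2} = \left(9 + i \sqrt{205}\right)^{2}$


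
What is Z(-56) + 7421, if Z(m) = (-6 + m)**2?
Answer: 11265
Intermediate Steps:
Z(-56) + 7421 = (-6 - 56)**2 + 7421 = (-62)**2 + 7421 = 3844 + 7421 = 11265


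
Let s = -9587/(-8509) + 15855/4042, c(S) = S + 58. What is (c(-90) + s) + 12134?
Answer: 416402321405/34393378 ≈ 12107.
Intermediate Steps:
c(S) = 58 + S
s = 173660849/34393378 (s = -9587*(-1/8509) + 15855*(1/4042) = 9587/8509 + 15855/4042 = 173660849/34393378 ≈ 5.0493)
(c(-90) + s) + 12134 = ((58 - 90) + 173660849/34393378) + 12134 = (-32 + 173660849/34393378) + 12134 = -926927247/34393378 + 12134 = 416402321405/34393378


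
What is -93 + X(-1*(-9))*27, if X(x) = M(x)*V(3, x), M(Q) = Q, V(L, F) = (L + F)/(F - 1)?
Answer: 543/2 ≈ 271.50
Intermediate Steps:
V(L, F) = (F + L)/(-1 + F)
X(x) = x*(3 + x)/(-1 + x) (X(x) = x*((x + 3)/(-1 + x)) = x*((3 + x)/(-1 + x)) = x*(3 + x)/(-1 + x))
-93 + X(-1*(-9))*27 = -93 + ((-1*(-9))*(3 - 1*(-9))/(-1 - 1*(-9)))*27 = -93 + (9*(3 + 9)/(-1 + 9))*27 = -93 + (9*12/8)*27 = -93 + (9*(⅛)*12)*27 = -93 + (27/2)*27 = -93 + 729/2 = 543/2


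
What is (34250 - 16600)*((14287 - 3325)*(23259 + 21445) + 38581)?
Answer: 8649979581850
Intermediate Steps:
(34250 - 16600)*((14287 - 3325)*(23259 + 21445) + 38581) = 17650*(10962*44704 + 38581) = 17650*(490045248 + 38581) = 17650*490083829 = 8649979581850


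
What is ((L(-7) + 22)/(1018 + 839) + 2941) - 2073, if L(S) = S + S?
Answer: 1611884/1857 ≈ 868.00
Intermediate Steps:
L(S) = 2*S
((L(-7) + 22)/(1018 + 839) + 2941) - 2073 = ((2*(-7) + 22)/(1018 + 839) + 2941) - 2073 = ((-14 + 22)/1857 + 2941) - 2073 = (8*(1/1857) + 2941) - 2073 = (8/1857 + 2941) - 2073 = 5461445/1857 - 2073 = 1611884/1857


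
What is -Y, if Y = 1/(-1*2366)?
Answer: 1/2366 ≈ 0.00042265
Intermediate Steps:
Y = -1/2366 (Y = 1/(-2366) = -1/2366 ≈ -0.00042265)
-Y = -1*(-1/2366) = 1/2366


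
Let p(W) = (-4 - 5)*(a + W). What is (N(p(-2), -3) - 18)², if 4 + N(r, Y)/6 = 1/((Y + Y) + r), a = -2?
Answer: 43681/25 ≈ 1747.2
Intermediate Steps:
p(W) = 18 - 9*W (p(W) = (-4 - 5)*(-2 + W) = -9*(-2 + W) = 18 - 9*W)
N(r, Y) = -24 + 6/(r + 2*Y) (N(r, Y) = -24 + 6/((Y + Y) + r) = -24 + 6/(2*Y + r) = -24 + 6/(r + 2*Y))
(N(p(-2), -3) - 18)² = (6*(1 - 8*(-3) - 4*(18 - 9*(-2)))/((18 - 9*(-2)) + 2*(-3)) - 18)² = (6*(1 + 24 - 4*(18 + 18))/((18 + 18) - 6) - 18)² = (6*(1 + 24 - 4*36)/(36 - 6) - 18)² = (6*(1 + 24 - 144)/30 - 18)² = (6*(1/30)*(-119) - 18)² = (-119/5 - 18)² = (-209/5)² = 43681/25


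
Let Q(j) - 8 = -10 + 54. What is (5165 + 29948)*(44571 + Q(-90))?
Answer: 1566847399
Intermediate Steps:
Q(j) = 52 (Q(j) = 8 + (-10 + 54) = 8 + 44 = 52)
(5165 + 29948)*(44571 + Q(-90)) = (5165 + 29948)*(44571 + 52) = 35113*44623 = 1566847399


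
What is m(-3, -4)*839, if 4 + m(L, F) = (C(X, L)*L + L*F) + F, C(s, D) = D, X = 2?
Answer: 10907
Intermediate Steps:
m(L, F) = -4 + F + L² + F*L (m(L, F) = -4 + ((L*L + L*F) + F) = -4 + ((L² + F*L) + F) = -4 + (F + L² + F*L) = -4 + F + L² + F*L)
m(-3, -4)*839 = (-4 - 4 + (-3)² - 4*(-3))*839 = (-4 - 4 + 9 + 12)*839 = 13*839 = 10907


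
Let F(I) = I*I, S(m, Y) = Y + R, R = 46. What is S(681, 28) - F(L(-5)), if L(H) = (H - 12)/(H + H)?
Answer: 7111/100 ≈ 71.110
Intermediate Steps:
L(H) = (-12 + H)/(2*H) (L(H) = (-12 + H)/((2*H)) = (-12 + H)*(1/(2*H)) = (-12 + H)/(2*H))
S(m, Y) = 46 + Y (S(m, Y) = Y + 46 = 46 + Y)
F(I) = I²
S(681, 28) - F(L(-5)) = (46 + 28) - ((½)*(-12 - 5)/(-5))² = 74 - ((½)*(-⅕)*(-17))² = 74 - (17/10)² = 74 - 1*289/100 = 74 - 289/100 = 7111/100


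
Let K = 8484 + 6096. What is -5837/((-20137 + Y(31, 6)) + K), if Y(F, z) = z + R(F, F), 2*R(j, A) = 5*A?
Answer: 11674/10947 ≈ 1.0664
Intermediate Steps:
R(j, A) = 5*A/2 (R(j, A) = (5*A)/2 = 5*A/2)
K = 14580
Y(F, z) = z + 5*F/2
-5837/((-20137 + Y(31, 6)) + K) = -5837/((-20137 + (6 + (5/2)*31)) + 14580) = -5837/((-20137 + (6 + 155/2)) + 14580) = -5837/((-20137 + 167/2) + 14580) = -5837/(-40107/2 + 14580) = -5837/(-10947/2) = -5837*(-2/10947) = 11674/10947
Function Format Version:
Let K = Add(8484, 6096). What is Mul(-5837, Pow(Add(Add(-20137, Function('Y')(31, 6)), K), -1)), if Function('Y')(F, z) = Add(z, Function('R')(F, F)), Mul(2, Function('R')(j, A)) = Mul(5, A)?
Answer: Rational(11674, 10947) ≈ 1.0664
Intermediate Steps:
Function('R')(j, A) = Mul(Rational(5, 2), A) (Function('R')(j, A) = Mul(Rational(1, 2), Mul(5, A)) = Mul(Rational(5, 2), A))
K = 14580
Function('Y')(F, z) = Add(z, Mul(Rational(5, 2), F))
Mul(-5837, Pow(Add(Add(-20137, Function('Y')(31, 6)), K), -1)) = Mul(-5837, Pow(Add(Add(-20137, Add(6, Mul(Rational(5, 2), 31))), 14580), -1)) = Mul(-5837, Pow(Add(Add(-20137, Add(6, Rational(155, 2))), 14580), -1)) = Mul(-5837, Pow(Add(Add(-20137, Rational(167, 2)), 14580), -1)) = Mul(-5837, Pow(Add(Rational(-40107, 2), 14580), -1)) = Mul(-5837, Pow(Rational(-10947, 2), -1)) = Mul(-5837, Rational(-2, 10947)) = Rational(11674, 10947)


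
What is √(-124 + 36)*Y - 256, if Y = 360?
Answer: -256 + 720*I*√22 ≈ -256.0 + 3377.1*I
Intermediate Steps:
√(-124 + 36)*Y - 256 = √(-124 + 36)*360 - 256 = √(-88)*360 - 256 = (2*I*√22)*360 - 256 = 720*I*√22 - 256 = -256 + 720*I*√22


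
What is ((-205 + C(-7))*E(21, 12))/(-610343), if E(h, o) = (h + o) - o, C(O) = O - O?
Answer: 4305/610343 ≈ 0.0070534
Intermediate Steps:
C(O) = 0
E(h, o) = h
((-205 + C(-7))*E(21, 12))/(-610343) = ((-205 + 0)*21)/(-610343) = -205*21*(-1/610343) = -4305*(-1/610343) = 4305/610343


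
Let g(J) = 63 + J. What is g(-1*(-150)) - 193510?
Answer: -193297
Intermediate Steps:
g(-1*(-150)) - 193510 = (63 - 1*(-150)) - 193510 = (63 + 150) - 193510 = 213 - 193510 = -193297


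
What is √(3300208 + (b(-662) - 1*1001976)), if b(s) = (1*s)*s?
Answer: 2*√684119 ≈ 1654.2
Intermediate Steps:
b(s) = s² (b(s) = s*s = s²)
√(3300208 + (b(-662) - 1*1001976)) = √(3300208 + ((-662)² - 1*1001976)) = √(3300208 + (438244 - 1001976)) = √(3300208 - 563732) = √2736476 = 2*√684119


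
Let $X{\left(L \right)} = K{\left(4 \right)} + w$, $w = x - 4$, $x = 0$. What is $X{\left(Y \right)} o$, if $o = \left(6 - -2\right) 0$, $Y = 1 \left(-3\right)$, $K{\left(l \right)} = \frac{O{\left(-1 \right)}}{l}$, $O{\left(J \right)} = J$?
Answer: $0$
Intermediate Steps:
$w = -4$ ($w = 0 - 4 = -4$)
$K{\left(l \right)} = - \frac{1}{l}$
$Y = -3$
$X{\left(L \right)} = - \frac{17}{4}$ ($X{\left(L \right)} = - \frac{1}{4} - 4 = - \frac{17}{4}$)
$o = 0$ ($o = \left(6 + 2\right) 0 = 8 \cdot 0 = 0$)
$X{\left(Y \right)} o = \left(- \frac{17}{4}\right) 0 = 0$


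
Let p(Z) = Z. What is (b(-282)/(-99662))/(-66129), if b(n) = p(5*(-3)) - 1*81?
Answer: -16/1098424733 ≈ -1.4566e-8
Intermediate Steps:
b(n) = -96 (b(n) = 5*(-3) - 1*81 = -15 - 81 = -96)
(b(-282)/(-99662))/(-66129) = -96/(-99662)/(-66129) = -96*(-1/99662)*(-1/66129) = (48/49831)*(-1/66129) = -16/1098424733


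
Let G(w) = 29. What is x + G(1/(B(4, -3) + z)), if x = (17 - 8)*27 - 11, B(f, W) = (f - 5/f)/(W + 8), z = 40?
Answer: 261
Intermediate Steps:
B(f, W) = (f - 5/f)/(8 + W)
x = 232 (x = 9*27 - 11 = 243 - 11 = 232)
x + G(1/(B(4, -3) + z)) = 232 + 29 = 261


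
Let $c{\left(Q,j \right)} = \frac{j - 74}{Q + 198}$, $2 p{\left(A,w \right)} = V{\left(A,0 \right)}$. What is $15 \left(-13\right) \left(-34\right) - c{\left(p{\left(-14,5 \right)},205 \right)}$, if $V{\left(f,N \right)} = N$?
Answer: $\frac{1312609}{198} \approx 6629.3$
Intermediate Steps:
$p{\left(A,w \right)} = 0$ ($p{\left(A,w \right)} = \frac{1}{2} \cdot 0 = 0$)
$c{\left(Q,j \right)} = \frac{-74 + j}{198 + Q}$
$15 \left(-13\right) \left(-34\right) - c{\left(p{\left(-14,5 \right)},205 \right)} = 15 \left(-13\right) \left(-34\right) - \frac{-74 + 205}{198 + 0} = \left(-195\right) \left(-34\right) - \frac{1}{198} \cdot 131 = 6630 - \frac{1}{198} \cdot 131 = 6630 - \frac{131}{198} = \frac{1312609}{198}$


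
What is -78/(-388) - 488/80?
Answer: -2861/485 ≈ -5.8990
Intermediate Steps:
-78/(-388) - 488/80 = -78*(-1/388) - 488*1/80 = 39/194 - 61/10 = -2861/485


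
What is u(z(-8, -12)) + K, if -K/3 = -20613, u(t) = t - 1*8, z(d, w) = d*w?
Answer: 61927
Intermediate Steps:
u(t) = -8 + t (u(t) = t - 8 = -8 + t)
K = 61839 (K = -3*(-20613) = 61839)
u(z(-8, -12)) + K = (-8 - 8*(-12)) + 61839 = (-8 + 96) + 61839 = 88 + 61839 = 61927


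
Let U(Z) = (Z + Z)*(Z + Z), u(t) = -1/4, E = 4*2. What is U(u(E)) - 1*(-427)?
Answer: 1709/4 ≈ 427.25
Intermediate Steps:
E = 8
u(t) = -1/4 (u(t) = -1*1/4 = -1/4)
U(Z) = 4*Z**2 (U(Z) = (2*Z)*(2*Z) = 4*Z**2)
U(u(E)) - 1*(-427) = 4*(-1/4)**2 - 1*(-427) = 4*(1/16) + 427 = 1/4 + 427 = 1709/4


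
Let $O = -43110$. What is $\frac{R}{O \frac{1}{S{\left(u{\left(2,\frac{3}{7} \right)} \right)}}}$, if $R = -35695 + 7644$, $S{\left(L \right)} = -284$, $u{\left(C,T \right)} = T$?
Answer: $- \frac{3983242}{21555} \approx -184.79$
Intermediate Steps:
$R = -28051$
$\frac{R}{O \frac{1}{S{\left(u{\left(2,\frac{3}{7} \right)} \right)}}} = - \frac{28051}{\left(-43110\right) \frac{1}{-284}} = - \frac{28051}{\left(-43110\right) \left(- \frac{1}{284}\right)} = - \frac{28051}{\frac{21555}{142}} = \left(-28051\right) \frac{142}{21555} = - \frac{3983242}{21555}$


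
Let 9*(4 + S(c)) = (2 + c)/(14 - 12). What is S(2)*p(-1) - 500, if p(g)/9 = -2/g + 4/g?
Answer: -432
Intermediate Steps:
S(c) = -35/9 + c/18 (S(c) = -4 + ((2 + c)/(14 - 12))/9 = -4 + ((2 + c)/2)/9 = -4 + ((2 + c)*(½))/9 = -4 + (1 + c/2)/9 = -4 + (⅑ + c/18) = -35/9 + c/18)
p(g) = 18/g (p(g) = 9*(-2/g + 4/g) = 9*(2/g) = 18/g)
S(2)*p(-1) - 500 = (-35/9 + (1/18)*2)*(18/(-1)) - 500 = (-35/9 + ⅑)*(18*(-1)) - 500 = -34/9*(-18) - 500 = 68 - 500 = -432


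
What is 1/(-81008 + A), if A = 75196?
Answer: -1/5812 ≈ -0.00017206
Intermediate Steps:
1/(-81008 + A) = 1/(-81008 + 75196) = 1/(-5812) = -1/5812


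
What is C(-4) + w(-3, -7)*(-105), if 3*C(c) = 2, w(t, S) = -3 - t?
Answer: ⅔ ≈ 0.66667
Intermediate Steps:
C(c) = ⅔ (C(c) = (⅓)*2 = ⅔)
C(-4) + w(-3, -7)*(-105) = ⅔ + (-3 - 1*(-3))*(-105) = ⅔ + (-3 + 3)*(-105) = ⅔ + 0*(-105) = ⅔ + 0 = ⅔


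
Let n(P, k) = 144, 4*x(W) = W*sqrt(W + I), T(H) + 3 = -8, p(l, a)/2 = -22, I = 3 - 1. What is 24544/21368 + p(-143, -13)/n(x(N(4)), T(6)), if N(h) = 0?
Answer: 81067/96156 ≈ 0.84308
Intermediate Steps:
I = 2
p(l, a) = -44 (p(l, a) = 2*(-22) = -44)
T(H) = -11 (T(H) = -3 - 8 = -11)
x(W) = W*sqrt(2 + W)/4 (x(W) = (W*sqrt(W + 2))/4 = (W*sqrt(2 + W))/4 = W*sqrt(2 + W)/4)
24544/21368 + p(-143, -13)/n(x(N(4)), T(6)) = 24544/21368 - 44/144 = 24544*(1/21368) - 44*1/144 = 3068/2671 - 11/36 = 81067/96156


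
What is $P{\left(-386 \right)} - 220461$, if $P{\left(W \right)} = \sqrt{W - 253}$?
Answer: $-220461 + 3 i \sqrt{71} \approx -2.2046 \cdot 10^{5} + 25.278 i$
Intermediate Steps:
$P{\left(W \right)} = \sqrt{-253 + W}$
$P{\left(-386 \right)} - 220461 = \sqrt{-253 - 386} - 220461 = \sqrt{-639} - 220461 = 3 i \sqrt{71} - 220461 = -220461 + 3 i \sqrt{71}$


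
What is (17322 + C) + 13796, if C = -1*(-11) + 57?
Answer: 31186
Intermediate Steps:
C = 68 (C = 11 + 57 = 68)
(17322 + C) + 13796 = (17322 + 68) + 13796 = 17390 + 13796 = 31186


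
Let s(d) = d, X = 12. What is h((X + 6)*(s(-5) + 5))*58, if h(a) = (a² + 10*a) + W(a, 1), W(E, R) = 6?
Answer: 348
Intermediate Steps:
h(a) = 6 + a² + 10*a (h(a) = (a² + 10*a) + 6 = 6 + a² + 10*a)
h((X + 6)*(s(-5) + 5))*58 = (6 + ((12 + 6)*(-5 + 5))² + 10*((12 + 6)*(-5 + 5)))*58 = (6 + (18*0)² + 10*(18*0))*58 = (6 + 0² + 10*0)*58 = (6 + 0 + 0)*58 = 6*58 = 348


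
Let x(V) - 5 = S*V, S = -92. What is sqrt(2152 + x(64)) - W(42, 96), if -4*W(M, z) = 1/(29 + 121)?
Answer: 1/600 + I*sqrt(3731) ≈ 0.0016667 + 61.082*I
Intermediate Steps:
W(M, z) = -1/600 (W(M, z) = -1/(4*(29 + 121)) = -1/4/150 = -1/4*1/150 = -1/600)
x(V) = 5 - 92*V
sqrt(2152 + x(64)) - W(42, 96) = sqrt(2152 + (5 - 92*64)) - 1*(-1/600) = sqrt(2152 + (5 - 5888)) + 1/600 = sqrt(2152 - 5883) + 1/600 = sqrt(-3731) + 1/600 = I*sqrt(3731) + 1/600 = 1/600 + I*sqrt(3731)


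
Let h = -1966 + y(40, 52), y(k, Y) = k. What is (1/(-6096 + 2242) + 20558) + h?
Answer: 71807727/3854 ≈ 18632.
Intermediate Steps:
h = -1926 (h = -1966 + 40 = -1926)
(1/(-6096 + 2242) + 20558) + h = (1/(-6096 + 2242) + 20558) - 1926 = (1/(-3854) + 20558) - 1926 = (-1/3854 + 20558) - 1926 = 79230531/3854 - 1926 = 71807727/3854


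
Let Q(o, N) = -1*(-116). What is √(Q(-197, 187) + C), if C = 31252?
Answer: 2*√7842 ≈ 177.11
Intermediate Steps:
Q(o, N) = 116
√(Q(-197, 187) + C) = √(116 + 31252) = √31368 = 2*√7842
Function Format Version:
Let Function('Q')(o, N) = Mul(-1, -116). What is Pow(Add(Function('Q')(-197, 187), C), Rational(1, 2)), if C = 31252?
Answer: Mul(2, Pow(7842, Rational(1, 2))) ≈ 177.11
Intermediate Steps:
Function('Q')(o, N) = 116
Pow(Add(Function('Q')(-197, 187), C), Rational(1, 2)) = Pow(Add(116, 31252), Rational(1, 2)) = Pow(31368, Rational(1, 2)) = Mul(2, Pow(7842, Rational(1, 2)))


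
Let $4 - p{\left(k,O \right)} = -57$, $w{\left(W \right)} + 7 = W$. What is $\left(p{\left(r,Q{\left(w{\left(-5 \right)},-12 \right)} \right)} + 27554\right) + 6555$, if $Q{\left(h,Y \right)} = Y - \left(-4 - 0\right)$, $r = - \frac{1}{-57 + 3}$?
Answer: $34170$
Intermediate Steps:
$w{\left(W \right)} = -7 + W$
$r = \frac{1}{54}$ ($r = - \frac{1}{-54} = \left(-1\right) \left(- \frac{1}{54}\right) = \frac{1}{54} \approx 0.018519$)
$Q{\left(h,Y \right)} = 4 + Y$ ($Q{\left(h,Y \right)} = Y - \left(-4 + 0\right) = Y - -4 = Y + 4 = 4 + Y$)
$p{\left(k,O \right)} = 61$ ($p{\left(k,O \right)} = 4 - -57 = 4 + 57 = 61$)
$\left(p{\left(r,Q{\left(w{\left(-5 \right)},-12 \right)} \right)} + 27554\right) + 6555 = \left(61 + 27554\right) + 6555 = 27615 + 6555 = 34170$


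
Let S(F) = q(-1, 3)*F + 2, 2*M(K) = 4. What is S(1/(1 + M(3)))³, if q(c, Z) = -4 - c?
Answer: 1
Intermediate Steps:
M(K) = 2 (M(K) = (½)*4 = 2)
S(F) = 2 - 3*F (S(F) = (-4 - 1*(-1))*F + 2 = (-4 + 1)*F + 2 = -3*F + 2 = 2 - 3*F)
S(1/(1 + M(3)))³ = (2 - 3/(1 + 2))³ = (2 - 3/3)³ = (2 - 3*⅓)³ = (2 - 1)³ = 1³ = 1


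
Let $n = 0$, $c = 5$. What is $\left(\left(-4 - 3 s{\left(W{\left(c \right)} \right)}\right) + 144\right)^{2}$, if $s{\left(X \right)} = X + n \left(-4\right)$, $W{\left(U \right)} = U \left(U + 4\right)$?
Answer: $25$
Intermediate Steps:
$W{\left(U \right)} = U \left(4 + U\right)$
$s{\left(X \right)} = X$ ($s{\left(X \right)} = X + 0 \left(-4\right) = X + 0 = X$)
$\left(\left(-4 - 3 s{\left(W{\left(c \right)} \right)}\right) + 144\right)^{2} = \left(\left(-4 - 3 \cdot 5 \left(4 + 5\right)\right) + 144\right)^{2} = \left(\left(-4 - 3 \cdot 5 \cdot 9\right) + 144\right)^{2} = \left(\left(-4 - 135\right) + 144\right)^{2} = \left(-139 + 144\right)^{2} = 5^{2} = 25$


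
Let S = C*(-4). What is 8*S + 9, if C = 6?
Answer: -183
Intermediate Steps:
S = -24 (S = 6*(-4) = -24)
8*S + 9 = 8*(-24) + 9 = -192 + 9 = -183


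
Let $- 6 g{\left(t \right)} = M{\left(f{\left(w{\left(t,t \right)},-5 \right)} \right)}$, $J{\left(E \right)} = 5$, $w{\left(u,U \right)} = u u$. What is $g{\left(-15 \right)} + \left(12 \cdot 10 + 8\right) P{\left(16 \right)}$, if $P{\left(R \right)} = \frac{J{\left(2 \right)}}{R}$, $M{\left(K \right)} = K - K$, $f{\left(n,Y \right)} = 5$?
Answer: $40$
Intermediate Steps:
$w{\left(u,U \right)} = u^{2}$
$M{\left(K \right)} = 0$
$P{\left(R \right)} = \frac{5}{R}$
$g{\left(t \right)} = 0$ ($g{\left(t \right)} = \left(- \frac{1}{6}\right) 0 = 0$)
$g{\left(-15 \right)} + \left(12 \cdot 10 + 8\right) P{\left(16 \right)} = 0 + \left(12 \cdot 10 + 8\right) \frac{5}{16} = 0 + \left(120 + 8\right) 5 \cdot \frac{1}{16} = 0 + 128 \cdot \frac{5}{16} = 0 + 40 = 40$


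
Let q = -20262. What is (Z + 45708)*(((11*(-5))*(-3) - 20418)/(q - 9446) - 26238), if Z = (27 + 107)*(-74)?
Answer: -6974592429948/7427 ≈ -9.3909e+8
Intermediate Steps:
Z = -9916 (Z = 134*(-74) = -9916)
(Z + 45708)*(((11*(-5))*(-3) - 20418)/(q - 9446) - 26238) = (-9916 + 45708)*(((11*(-5))*(-3) - 20418)/(-20262 - 9446) - 26238) = 35792*((-55*(-3) - 20418)/(-29708) - 26238) = 35792*((165 - 20418)*(-1/29708) - 26238) = 35792*(-20253*(-1/29708) - 26238) = 35792*(20253/29708 - 26238) = 35792*(-779458251/29708) = -6974592429948/7427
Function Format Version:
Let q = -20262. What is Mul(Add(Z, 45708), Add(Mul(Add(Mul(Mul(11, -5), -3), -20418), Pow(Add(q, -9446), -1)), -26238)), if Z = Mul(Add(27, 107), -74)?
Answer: Rational(-6974592429948, 7427) ≈ -9.3909e+8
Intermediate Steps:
Z = -9916 (Z = Mul(134, -74) = -9916)
Mul(Add(Z, 45708), Add(Mul(Add(Mul(Mul(11, -5), -3), -20418), Pow(Add(q, -9446), -1)), -26238)) = Mul(Add(-9916, 45708), Add(Mul(Add(Mul(Mul(11, -5), -3), -20418), Pow(Add(-20262, -9446), -1)), -26238)) = Mul(35792, Add(Mul(Add(Mul(-55, -3), -20418), Pow(-29708, -1)), -26238)) = Mul(35792, Add(Mul(Add(165, -20418), Rational(-1, 29708)), -26238)) = Mul(35792, Add(Mul(-20253, Rational(-1, 29708)), -26238)) = Mul(35792, Add(Rational(20253, 29708), -26238)) = Mul(35792, Rational(-779458251, 29708)) = Rational(-6974592429948, 7427)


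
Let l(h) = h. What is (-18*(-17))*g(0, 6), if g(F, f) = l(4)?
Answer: 1224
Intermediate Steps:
g(F, f) = 4
(-18*(-17))*g(0, 6) = -18*(-17)*4 = 306*4 = 1224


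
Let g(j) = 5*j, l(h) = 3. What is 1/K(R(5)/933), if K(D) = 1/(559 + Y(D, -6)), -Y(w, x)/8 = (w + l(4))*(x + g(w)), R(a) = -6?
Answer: 68039487/96721 ≈ 703.46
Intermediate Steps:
Y(w, x) = -8*(3 + w)*(x + 5*w) (Y(w, x) = -8*(w + 3)*(x + 5*w) = -8*(3 + w)*(x + 5*w))
K(D) = 1/(703 - 72*D - 40*D²) (K(D) = 1/(559 + (-120*D - 40*D² - 24*(-6) - 8*D*(-6))) = 1/(559 + (-120*D - 40*D² + 144 + 48*D)) = 1/(559 + (144 - 72*D - 40*D²)) = 1/(703 - 72*D - 40*D²))
1/K(R(5)/933) = 1/(-1/(-703 + 40*(-6/933)² + 72*(-6/933))) = 1/(-1/(-703 + 40*(-6*1/933)² + 72*(-6*1/933))) = 1/(-1/(-703 + 40*(-2/311)² + 72*(-2/311))) = 1/(-1/(-703 + 40*(4/96721) - 144/311)) = 1/(-1/(-703 + 160/96721 - 144/311)) = 1/(-1/(-68039487/96721)) = 1/(-1*(-96721/68039487)) = 1/(96721/68039487) = 68039487/96721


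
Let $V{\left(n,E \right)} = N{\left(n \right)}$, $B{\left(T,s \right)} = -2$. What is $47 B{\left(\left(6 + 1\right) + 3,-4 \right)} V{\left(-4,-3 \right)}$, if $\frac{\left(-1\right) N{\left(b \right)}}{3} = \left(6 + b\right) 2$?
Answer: $1128$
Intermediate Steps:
$N{\left(b \right)} = -36 - 6 b$ ($N{\left(b \right)} = - 3 \left(6 + b\right) 2 = - 3 \left(12 + 2 b\right) = -36 - 6 b$)
$V{\left(n,E \right)} = -36 - 6 n$
$47 B{\left(\left(6 + 1\right) + 3,-4 \right)} V{\left(-4,-3 \right)} = 47 \left(-2\right) \left(-36 - -24\right) = - 94 \left(-36 + 24\right) = \left(-94\right) \left(-12\right) = 1128$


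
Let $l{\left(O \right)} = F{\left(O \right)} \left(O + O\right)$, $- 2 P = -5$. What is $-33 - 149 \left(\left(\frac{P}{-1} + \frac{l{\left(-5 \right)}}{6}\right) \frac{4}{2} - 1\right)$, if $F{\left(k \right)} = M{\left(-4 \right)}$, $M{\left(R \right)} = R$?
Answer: $- \frac{3377}{3} \approx -1125.7$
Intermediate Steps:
$P = \frac{5}{2}$ ($P = \left(- \frac{1}{2}\right) \left(-5\right) = \frac{5}{2} \approx 2.5$)
$F{\left(k \right)} = -4$
$l{\left(O \right)} = - 8 O$ ($l{\left(O \right)} = - 4 \left(O + O\right) = - 4 \cdot 2 O = - 8 O$)
$-33 - 149 \left(\left(\frac{P}{-1} + \frac{l{\left(-5 \right)}}{6}\right) \frac{4}{2} - 1\right) = -33 - 149 \left(\left(\frac{5}{2 \left(-1\right)} + \frac{\left(-8\right) \left(-5\right)}{6}\right) \frac{4}{2} - 1\right) = -33 - 149 \left(\left(\frac{5}{2} \left(-1\right) + 40 \cdot \frac{1}{6}\right) 4 \cdot \frac{1}{2} - 1\right) = -33 - 149 \left(\left(- \frac{5}{2} + \frac{20}{3}\right) 2 - 1\right) = -33 - 149 \left(\frac{25}{6} \cdot 2 - 1\right) = -33 - 149 \left(\frac{25}{3} - 1\right) = -33 - \frac{3278}{3} = - \frac{3377}{3}$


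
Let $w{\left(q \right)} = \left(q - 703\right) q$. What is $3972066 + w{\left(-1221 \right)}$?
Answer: $6321270$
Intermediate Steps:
$w{\left(q \right)} = q \left(-703 + q\right)$ ($w{\left(q \right)} = \left(q - 703\right) q = \left(-703 + q\right) q = q \left(-703 + q\right)$)
$3972066 + w{\left(-1221 \right)} = 3972066 - 1221 \left(-703 - 1221\right) = 3972066 - -2349204 = 3972066 + 2349204 = 6321270$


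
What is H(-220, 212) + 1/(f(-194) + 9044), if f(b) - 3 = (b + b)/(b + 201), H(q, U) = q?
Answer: -13847013/62941 ≈ -220.00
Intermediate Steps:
f(b) = 3 + 2*b/(201 + b) (f(b) = 3 + (b + b)/(b + 201) = 3 + (2*b)/(201 + b) = 3 + 2*b/(201 + b))
H(-220, 212) + 1/(f(-194) + 9044) = -220 + 1/((603 + 5*(-194))/(201 - 194) + 9044) = -220 + 1/((603 - 970)/7 + 9044) = -220 + 1/((⅐)*(-367) + 9044) = -220 + 1/(-367/7 + 9044) = -220 + 1/(62941/7) = -220 + 7/62941 = -13847013/62941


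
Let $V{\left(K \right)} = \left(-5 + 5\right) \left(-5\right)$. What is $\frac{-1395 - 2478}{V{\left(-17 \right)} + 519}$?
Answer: $- \frac{1291}{173} \approx -7.4624$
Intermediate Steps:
$V{\left(K \right)} = 0$ ($V{\left(K \right)} = 0 \left(-5\right) = 0$)
$\frac{-1395 - 2478}{V{\left(-17 \right)} + 519} = \frac{-1395 - 2478}{0 + 519} = - \frac{3873}{519} = \left(-3873\right) \frac{1}{519} = - \frac{1291}{173}$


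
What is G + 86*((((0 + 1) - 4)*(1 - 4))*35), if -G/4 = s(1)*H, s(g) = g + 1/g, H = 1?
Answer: 27082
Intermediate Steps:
s(g) = g + 1/g
G = -8 (G = -4*(1 + 1/1) = -4*(1 + 1) = -8 ≈ -8.0000)
G + 86*((((0 + 1) - 4)*(1 - 4))*35) = -8 + 86*((((0 + 1) - 4)*(1 - 4))*35) = -8 + 86*(((1 - 4)*(-3))*35) = -8 + 86*(-3*(-3)*35) = -8 + 86*(9*35) = -8 + 86*315 = -8 + 27090 = 27082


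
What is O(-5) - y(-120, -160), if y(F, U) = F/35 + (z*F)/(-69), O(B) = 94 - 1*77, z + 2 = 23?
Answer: -2591/161 ≈ -16.093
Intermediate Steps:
z = 21 (z = -2 + 23 = 21)
O(B) = 17 (O(B) = 94 - 77 = 17)
y(F, U) = -222*F/805 (y(F, U) = F/35 + (21*F)/(-69) = F*(1/35) + (21*F)*(-1/69) = F/35 - 7*F/23 = -222*F/805)
O(-5) - y(-120, -160) = 17 - (-222)*(-120)/805 = 17 - 1*5328/161 = 17 - 5328/161 = -2591/161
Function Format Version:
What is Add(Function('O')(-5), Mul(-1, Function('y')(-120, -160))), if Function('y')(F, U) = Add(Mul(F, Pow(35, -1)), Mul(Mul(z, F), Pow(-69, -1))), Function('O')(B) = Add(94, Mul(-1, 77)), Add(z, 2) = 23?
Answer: Rational(-2591, 161) ≈ -16.093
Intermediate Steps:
z = 21 (z = Add(-2, 23) = 21)
Function('O')(B) = 17 (Function('O')(B) = Add(94, -77) = 17)
Function('y')(F, U) = Mul(Rational(-222, 805), F) (Function('y')(F, U) = Add(Mul(F, Pow(35, -1)), Mul(Mul(21, F), Pow(-69, -1))) = Add(Mul(F, Rational(1, 35)), Mul(Mul(21, F), Rational(-1, 69))) = Add(Mul(Rational(1, 35), F), Mul(Rational(-7, 23), F)) = Mul(Rational(-222, 805), F))
Add(Function('O')(-5), Mul(-1, Function('y')(-120, -160))) = Add(17, Mul(-1, Mul(Rational(-222, 805), -120))) = Add(17, Mul(-1, Rational(5328, 161))) = Add(17, Rational(-5328, 161)) = Rational(-2591, 161)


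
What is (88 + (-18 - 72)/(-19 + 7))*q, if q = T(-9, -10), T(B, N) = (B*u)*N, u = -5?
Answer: -42975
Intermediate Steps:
T(B, N) = -5*B*N (T(B, N) = (B*(-5))*N = (-5*B)*N = -5*B*N)
q = -450 (q = -5*(-9)*(-10) = -450)
(88 + (-18 - 72)/(-19 + 7))*q = (88 + (-18 - 72)/(-19 + 7))*(-450) = (88 - 90/(-12))*(-450) = (88 - 90*(-1/12))*(-450) = (88 + 15/2)*(-450) = (191/2)*(-450) = -42975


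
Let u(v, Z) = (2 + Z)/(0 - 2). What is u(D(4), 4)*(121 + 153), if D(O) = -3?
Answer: -822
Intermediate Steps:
u(v, Z) = -1 - Z/2 (u(v, Z) = (2 + Z)/(-2) = (2 + Z)*(-½) = -1 - Z/2)
u(D(4), 4)*(121 + 153) = (-1 - ½*4)*(121 + 153) = (-1 - 2)*274 = -3*274 = -822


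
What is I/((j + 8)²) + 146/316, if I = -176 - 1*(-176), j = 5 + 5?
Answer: 73/158 ≈ 0.46203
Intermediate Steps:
j = 10
I = 0 (I = -176 + 176 = 0)
I/((j + 8)²) + 146/316 = 0/((10 + 8)²) + 146/316 = 0/(18²) + 146*(1/316) = 0/324 + 73/158 = 0*(1/324) + 73/158 = 0 + 73/158 = 73/158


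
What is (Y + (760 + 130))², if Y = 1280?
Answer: 4708900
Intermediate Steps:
(Y + (760 + 130))² = (1280 + (760 + 130))² = (1280 + 890)² = 2170² = 4708900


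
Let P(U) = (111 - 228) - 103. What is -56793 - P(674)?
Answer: -56573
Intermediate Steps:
P(U) = -220 (P(U) = -117 - 103 = -220)
-56793 - P(674) = -56793 - 1*(-220) = -56793 + 220 = -56573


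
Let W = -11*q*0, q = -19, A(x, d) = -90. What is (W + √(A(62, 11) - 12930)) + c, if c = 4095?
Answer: 4095 + 2*I*√3255 ≈ 4095.0 + 114.11*I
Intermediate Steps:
W = 0 (W = -11*(-19)*0 = 209*0 = 0)
(W + √(A(62, 11) - 12930)) + c = (0 + √(-90 - 12930)) + 4095 = (0 + √(-13020)) + 4095 = (0 + 2*I*√3255) + 4095 = 2*I*√3255 + 4095 = 4095 + 2*I*√3255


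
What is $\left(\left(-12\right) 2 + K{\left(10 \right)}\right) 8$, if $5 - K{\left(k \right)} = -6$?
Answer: $-104$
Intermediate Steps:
$K{\left(k \right)} = 11$ ($K{\left(k \right)} = 5 - -6 = 5 + 6 = 11$)
$\left(\left(-12\right) 2 + K{\left(10 \right)}\right) 8 = \left(\left(-12\right) 2 + 11\right) 8 = \left(-24 + 11\right) 8 = \left(-13\right) 8 = -104$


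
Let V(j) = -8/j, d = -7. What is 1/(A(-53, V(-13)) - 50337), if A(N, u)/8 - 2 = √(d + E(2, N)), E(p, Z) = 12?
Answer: -50321/2532202721 - 8*√5/2532202721 ≈ -1.9879e-5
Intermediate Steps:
A(N, u) = 16 + 8*√5 (A(N, u) = 16 + 8*√(-7 + 12) = 16 + 8*√5)
1/(A(-53, V(-13)) - 50337) = 1/((16 + 8*√5) - 50337) = 1/(-50321 + 8*√5)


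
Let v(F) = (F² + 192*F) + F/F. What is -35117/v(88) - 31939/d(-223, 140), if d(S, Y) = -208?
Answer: 779704563/5125328 ≈ 152.13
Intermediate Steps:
v(F) = 1 + F² + 192*F (v(F) = (F² + 192*F) + 1 = 1 + F² + 192*F)
-35117/v(88) - 31939/d(-223, 140) = -35117/(1 + 88² + 192*88) - 31939/(-208) = -35117/(1 + 7744 + 16896) - 31939*(-1/208) = -35117/24641 + 31939/208 = 779704563/5125328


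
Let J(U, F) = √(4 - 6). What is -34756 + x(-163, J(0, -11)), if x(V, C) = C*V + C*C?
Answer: -34758 - 163*I*√2 ≈ -34758.0 - 230.52*I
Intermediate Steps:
J(U, F) = I*√2 (J(U, F) = √(-2) = I*√2)
x(V, C) = C² + C*V (x(V, C) = C*V + C² = C² + C*V)
-34756 + x(-163, J(0, -11)) = -34756 + (I*√2)*(I*√2 - 163) = -34756 + (I*√2)*(-163 + I*√2) = -34756 + I*√2*(-163 + I*√2)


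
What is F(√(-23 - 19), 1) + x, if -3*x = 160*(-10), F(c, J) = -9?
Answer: 1573/3 ≈ 524.33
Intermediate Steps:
x = 1600/3 (x = -160*(-10)/3 = -⅓*(-1600) = 1600/3 ≈ 533.33)
F(√(-23 - 19), 1) + x = -9 + 1600/3 = 1573/3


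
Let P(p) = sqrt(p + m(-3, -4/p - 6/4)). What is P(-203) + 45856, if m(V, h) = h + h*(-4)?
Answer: 45856 + I*sqrt(32729690)/406 ≈ 45856.0 + 14.091*I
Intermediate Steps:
m(V, h) = -3*h (m(V, h) = h - 4*h = -3*h)
P(p) = sqrt(9/2 + p + 12/p) (P(p) = sqrt(p - 3*(-4/p - 6/4)) = sqrt(p - 3*(-4/p - 6*1/4)) = sqrt(p - 3*(-4/p - 3/2)) = sqrt(p - 3*(-3/2 - 4/p)) = sqrt(p + (9/2 + 12/p)) = sqrt(9/2 + p + 12/p))
P(-203) + 45856 = sqrt(18 + 4*(-203) + 48/(-203))/2 + 45856 = sqrt(18 - 812 + 48*(-1/203))/2 + 45856 = sqrt(18 - 812 - 48/203)/2 + 45856 = sqrt(-161230/203)/2 + 45856 = (I*sqrt(32729690)/203)/2 + 45856 = I*sqrt(32729690)/406 + 45856 = 45856 + I*sqrt(32729690)/406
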